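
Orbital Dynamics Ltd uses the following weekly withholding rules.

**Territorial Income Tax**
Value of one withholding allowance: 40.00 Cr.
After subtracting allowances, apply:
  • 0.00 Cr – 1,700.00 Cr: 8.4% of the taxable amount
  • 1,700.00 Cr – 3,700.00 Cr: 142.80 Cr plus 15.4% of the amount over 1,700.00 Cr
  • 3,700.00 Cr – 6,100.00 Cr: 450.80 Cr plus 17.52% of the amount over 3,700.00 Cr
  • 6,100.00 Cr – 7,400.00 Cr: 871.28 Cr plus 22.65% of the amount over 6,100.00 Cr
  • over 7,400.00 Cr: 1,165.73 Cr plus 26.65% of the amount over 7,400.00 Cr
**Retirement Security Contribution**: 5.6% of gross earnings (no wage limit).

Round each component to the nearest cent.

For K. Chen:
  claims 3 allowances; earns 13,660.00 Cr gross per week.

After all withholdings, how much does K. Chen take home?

Territorial Income Tax: taxable = 13,660.00 Cr − 3×40.00 Cr = 13,540.00 Cr
  1,165.73 Cr + 26.65% × (13,540.00 Cr − 7,400.00 Cr) = 1,165.73 Cr + 26.65% × 6,140.00 Cr = 2,802.04 Cr
Retirement Security Contribution: 5.6% × 13,660.00 Cr = 764.96 Cr
Total withheld: 2,802.04 Cr + 764.96 Cr = 3,567.00 Cr
Net pay: 13,660.00 Cr − 3,567.00 Cr = 10,093.00 Cr

10,093.00 Cr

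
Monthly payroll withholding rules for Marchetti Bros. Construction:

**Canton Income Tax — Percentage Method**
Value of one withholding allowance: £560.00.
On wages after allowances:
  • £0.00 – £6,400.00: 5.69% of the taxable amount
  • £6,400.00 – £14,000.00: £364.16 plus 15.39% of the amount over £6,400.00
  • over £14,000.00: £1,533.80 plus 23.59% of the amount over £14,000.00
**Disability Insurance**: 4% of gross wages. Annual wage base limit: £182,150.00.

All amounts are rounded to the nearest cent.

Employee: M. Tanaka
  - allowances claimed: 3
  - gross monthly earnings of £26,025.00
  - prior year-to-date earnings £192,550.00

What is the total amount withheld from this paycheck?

Canton Income Tax: taxable = £26,025.00 − 3×£560.00 = £24,345.00
  £1,533.80 + 23.59% × (£24,345.00 − £14,000.00) = £1,533.80 + 23.59% × £10,345.00 = £3,974.19
Disability Insurance: YTD £192,550.00 ≥ cap £182,150.00 → £0.00
Total: £3,974.19 + £0.00 = £3,974.19

£3,974.19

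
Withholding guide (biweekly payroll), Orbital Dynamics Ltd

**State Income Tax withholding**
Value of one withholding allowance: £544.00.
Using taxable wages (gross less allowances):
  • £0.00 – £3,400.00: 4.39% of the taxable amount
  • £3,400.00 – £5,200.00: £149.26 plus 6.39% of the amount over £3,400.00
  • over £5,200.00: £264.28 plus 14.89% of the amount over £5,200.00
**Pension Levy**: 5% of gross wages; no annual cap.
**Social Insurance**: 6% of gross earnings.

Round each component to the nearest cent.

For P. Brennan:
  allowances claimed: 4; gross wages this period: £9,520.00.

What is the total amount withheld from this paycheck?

£1,630.72

State Income Tax: taxable = £9,520.00 − 4×£544.00 = £7,344.00
  £264.28 + 14.89% × (£7,344.00 − £5,200.00) = £264.28 + 14.89% × £2,144.00 = £583.52
Pension Levy: 5% × £9,520.00 = £476.00
Social Insurance: 6% × £9,520.00 = £571.20
Total: £583.52 + £476.00 + £571.20 = £1,630.72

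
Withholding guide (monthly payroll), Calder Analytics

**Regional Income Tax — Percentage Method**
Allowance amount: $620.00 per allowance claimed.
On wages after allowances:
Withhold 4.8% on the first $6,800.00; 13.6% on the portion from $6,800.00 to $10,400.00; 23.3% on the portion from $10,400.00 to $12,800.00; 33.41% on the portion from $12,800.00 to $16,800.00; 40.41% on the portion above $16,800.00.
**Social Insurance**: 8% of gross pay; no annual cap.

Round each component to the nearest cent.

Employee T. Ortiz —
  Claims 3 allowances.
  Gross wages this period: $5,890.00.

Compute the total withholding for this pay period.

Regional Income Tax: taxable = $5,890.00 − 3×$620.00 = $4,030.00
  4.8% × $4,030.00 = $193.44
Social Insurance: 8% × $5,890.00 = $471.20
Total: $193.44 + $471.20 = $664.64

$664.64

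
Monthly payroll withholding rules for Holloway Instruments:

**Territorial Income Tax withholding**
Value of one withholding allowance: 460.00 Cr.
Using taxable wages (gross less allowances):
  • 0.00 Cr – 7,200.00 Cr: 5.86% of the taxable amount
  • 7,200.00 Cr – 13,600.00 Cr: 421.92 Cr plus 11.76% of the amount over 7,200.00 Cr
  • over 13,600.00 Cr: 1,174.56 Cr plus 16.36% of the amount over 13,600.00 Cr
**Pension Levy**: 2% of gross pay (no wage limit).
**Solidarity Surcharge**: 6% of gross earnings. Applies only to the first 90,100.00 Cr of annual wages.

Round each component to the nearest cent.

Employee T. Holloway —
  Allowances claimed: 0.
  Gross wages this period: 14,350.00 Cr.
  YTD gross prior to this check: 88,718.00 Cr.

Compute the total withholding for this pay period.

1,667.18 Cr

Territorial Income Tax: taxable = 14,350.00 Cr
  1,174.56 Cr + 16.36% × (14,350.00 Cr − 13,600.00 Cr) = 1,174.56 Cr + 16.36% × 750.00 Cr = 1,297.26 Cr
Pension Levy: 2% × 14,350.00 Cr = 287.00 Cr
Solidarity Surcharge: cap 90,100.00 Cr − YTD 88,718.00 Cr = 1,382.00 Cr subject; 6% × 1,382.00 Cr = 82.92 Cr
Total: 1,297.26 Cr + 287.00 Cr + 82.92 Cr = 1,667.18 Cr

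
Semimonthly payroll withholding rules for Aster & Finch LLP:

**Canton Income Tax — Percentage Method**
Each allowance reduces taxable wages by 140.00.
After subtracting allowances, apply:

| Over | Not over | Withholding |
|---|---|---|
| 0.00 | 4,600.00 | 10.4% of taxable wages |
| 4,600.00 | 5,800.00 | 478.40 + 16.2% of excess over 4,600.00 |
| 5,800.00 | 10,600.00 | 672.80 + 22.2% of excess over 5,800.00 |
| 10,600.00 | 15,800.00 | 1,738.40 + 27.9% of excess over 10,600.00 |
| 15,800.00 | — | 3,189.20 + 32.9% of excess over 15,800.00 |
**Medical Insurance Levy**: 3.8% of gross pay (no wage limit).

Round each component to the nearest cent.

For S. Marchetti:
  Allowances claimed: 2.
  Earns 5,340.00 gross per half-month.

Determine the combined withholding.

Canton Income Tax: taxable = 5,340.00 − 2×140.00 = 5,060.00
  478.40 + 16.2% × (5,060.00 − 4,600.00) = 478.40 + 16.2% × 460.00 = 552.92
Medical Insurance Levy: 3.8% × 5,340.00 = 202.92
Total: 552.92 + 202.92 = 755.84

755.84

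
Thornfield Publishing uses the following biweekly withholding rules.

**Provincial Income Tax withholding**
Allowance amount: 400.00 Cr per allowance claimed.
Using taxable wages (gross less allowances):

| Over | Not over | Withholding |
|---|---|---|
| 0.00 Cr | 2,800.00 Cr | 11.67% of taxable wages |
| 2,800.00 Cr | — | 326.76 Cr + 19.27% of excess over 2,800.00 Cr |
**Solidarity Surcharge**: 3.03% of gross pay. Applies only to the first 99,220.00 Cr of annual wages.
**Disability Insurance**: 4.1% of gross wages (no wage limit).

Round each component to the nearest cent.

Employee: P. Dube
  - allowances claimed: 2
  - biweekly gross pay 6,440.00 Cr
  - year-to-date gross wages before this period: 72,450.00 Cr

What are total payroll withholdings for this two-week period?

Provincial Income Tax: taxable = 6,440.00 Cr − 2×400.00 Cr = 5,640.00 Cr
  326.76 Cr + 19.27% × (5,640.00 Cr − 2,800.00 Cr) = 326.76 Cr + 19.27% × 2,840.00 Cr = 874.03 Cr
Solidarity Surcharge: 3.03% × 6,440.00 Cr = 195.13 Cr
Disability Insurance: 4.1% × 6,440.00 Cr = 264.04 Cr
Total: 874.03 Cr + 195.13 Cr + 264.04 Cr = 1,333.20 Cr

1,333.20 Cr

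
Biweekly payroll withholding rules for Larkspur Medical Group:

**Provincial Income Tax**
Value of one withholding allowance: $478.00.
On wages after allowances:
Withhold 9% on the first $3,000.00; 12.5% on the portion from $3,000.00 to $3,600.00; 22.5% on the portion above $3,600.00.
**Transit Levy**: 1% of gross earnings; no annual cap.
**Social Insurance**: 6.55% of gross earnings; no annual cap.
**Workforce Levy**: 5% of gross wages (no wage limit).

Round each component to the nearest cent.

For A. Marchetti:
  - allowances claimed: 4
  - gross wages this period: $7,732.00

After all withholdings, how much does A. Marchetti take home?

$5,917.13

Provincial Income Tax: taxable = $7,732.00 − 4×$478.00 = $5,820.00
  $345.00 + 22.5% × ($5,820.00 − $3,600.00) = $345.00 + 22.5% × $2,220.00 = $844.50
Transit Levy: 1% × $7,732.00 = $77.32
Social Insurance: 6.55% × $7,732.00 = $506.45
Workforce Levy: 5% × $7,732.00 = $386.60
Total withheld: $844.50 + $77.32 + $506.45 + $386.60 = $1,814.87
Net pay: $7,732.00 − $1,814.87 = $5,917.13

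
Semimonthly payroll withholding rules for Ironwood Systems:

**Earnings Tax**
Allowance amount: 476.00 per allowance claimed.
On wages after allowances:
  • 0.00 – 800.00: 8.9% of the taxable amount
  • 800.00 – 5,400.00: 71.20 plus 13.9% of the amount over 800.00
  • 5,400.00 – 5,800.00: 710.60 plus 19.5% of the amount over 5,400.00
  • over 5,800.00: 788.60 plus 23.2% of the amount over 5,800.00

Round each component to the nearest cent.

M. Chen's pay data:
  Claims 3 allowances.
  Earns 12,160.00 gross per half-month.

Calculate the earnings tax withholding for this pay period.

1,932.82

Earnings Tax: taxable = 12,160.00 − 3×476.00 = 10,732.00
  788.60 + 23.2% × (10,732.00 − 5,800.00) = 788.60 + 23.2% × 4,932.00 = 1,932.82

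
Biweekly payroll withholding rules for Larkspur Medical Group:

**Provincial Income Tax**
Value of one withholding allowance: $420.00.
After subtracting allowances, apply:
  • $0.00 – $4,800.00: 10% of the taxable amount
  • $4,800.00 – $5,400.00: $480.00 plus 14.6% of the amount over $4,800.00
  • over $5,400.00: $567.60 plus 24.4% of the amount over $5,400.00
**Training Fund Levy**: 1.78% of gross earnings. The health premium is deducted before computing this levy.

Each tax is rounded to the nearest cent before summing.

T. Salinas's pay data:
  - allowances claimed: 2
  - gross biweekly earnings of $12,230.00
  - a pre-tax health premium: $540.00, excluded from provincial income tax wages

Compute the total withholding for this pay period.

$2,105.48

Provincial Income Tax: taxable = $12,230.00 − $540.00 − 2×$420.00 = $10,850.00
  $567.60 + 24.4% × ($10,850.00 − $5,400.00) = $567.60 + 24.4% × $5,450.00 = $1,897.40
Training Fund Levy: 1.78% × $11,690.00 = $208.08
Total: $1,897.40 + $208.08 = $2,105.48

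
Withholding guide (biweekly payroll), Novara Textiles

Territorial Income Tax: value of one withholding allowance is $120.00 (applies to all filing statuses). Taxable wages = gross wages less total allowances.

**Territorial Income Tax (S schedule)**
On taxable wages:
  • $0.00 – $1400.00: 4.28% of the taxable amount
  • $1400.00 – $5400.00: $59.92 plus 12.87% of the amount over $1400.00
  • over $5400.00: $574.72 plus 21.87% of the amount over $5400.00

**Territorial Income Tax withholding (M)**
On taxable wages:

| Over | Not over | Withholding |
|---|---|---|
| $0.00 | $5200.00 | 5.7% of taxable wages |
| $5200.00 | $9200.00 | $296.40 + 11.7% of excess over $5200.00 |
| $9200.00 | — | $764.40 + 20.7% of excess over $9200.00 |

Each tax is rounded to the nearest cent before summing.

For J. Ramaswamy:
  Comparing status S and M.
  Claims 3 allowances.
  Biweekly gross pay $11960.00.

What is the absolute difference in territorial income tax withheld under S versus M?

Territorial Income Tax (S): taxable = $11960.00 − 3×$120.00 = $11600.00
  $574.72 + 21.87% × ($11600.00 − $5400.00) = $574.72 + 21.87% × $6200.00 = $1930.66
Territorial Income Tax (M): taxable = $11960.00 − 3×$120.00 = $11600.00
  $764.40 + 20.7% × ($11600.00 − $9200.00) = $764.40 + 20.7% × $2400.00 = $1261.20
Difference: |$1930.66 − $1261.20| = $669.46 (higher under S)

$669.46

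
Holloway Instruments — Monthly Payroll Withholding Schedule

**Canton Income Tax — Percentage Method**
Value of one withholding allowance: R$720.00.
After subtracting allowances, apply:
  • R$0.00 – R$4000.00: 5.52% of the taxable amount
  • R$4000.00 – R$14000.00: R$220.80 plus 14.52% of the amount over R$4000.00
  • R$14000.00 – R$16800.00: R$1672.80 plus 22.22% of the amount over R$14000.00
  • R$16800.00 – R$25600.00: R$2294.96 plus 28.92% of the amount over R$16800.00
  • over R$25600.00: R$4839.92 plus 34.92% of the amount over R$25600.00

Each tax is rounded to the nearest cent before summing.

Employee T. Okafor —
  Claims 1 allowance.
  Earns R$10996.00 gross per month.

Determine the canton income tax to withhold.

R$1132.08

Canton Income Tax: taxable = R$10996.00 − 1×R$720.00 = R$10276.00
  R$220.80 + 14.52% × (R$10276.00 − R$4000.00) = R$220.80 + 14.52% × R$6276.00 = R$1132.08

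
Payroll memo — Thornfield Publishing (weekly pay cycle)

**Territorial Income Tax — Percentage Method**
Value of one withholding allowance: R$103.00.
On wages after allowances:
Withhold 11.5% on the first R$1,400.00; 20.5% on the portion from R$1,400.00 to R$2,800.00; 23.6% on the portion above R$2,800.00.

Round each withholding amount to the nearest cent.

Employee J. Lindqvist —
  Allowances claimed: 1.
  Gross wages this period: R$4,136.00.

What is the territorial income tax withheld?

R$738.99

Territorial Income Tax: taxable = R$4,136.00 − 1×R$103.00 = R$4,033.00
  R$448.00 + 23.6% × (R$4,033.00 − R$2,800.00) = R$448.00 + 23.6% × R$1,233.00 = R$738.99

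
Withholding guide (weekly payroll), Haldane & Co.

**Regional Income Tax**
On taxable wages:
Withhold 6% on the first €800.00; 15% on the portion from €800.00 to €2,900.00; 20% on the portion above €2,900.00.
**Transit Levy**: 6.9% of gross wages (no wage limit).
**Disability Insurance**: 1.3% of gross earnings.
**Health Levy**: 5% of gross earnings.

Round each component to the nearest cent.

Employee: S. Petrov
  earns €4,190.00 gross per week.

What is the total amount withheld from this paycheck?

€1,174.08

Regional Income Tax: taxable = €4,190.00
  €363.00 + 20% × (€4,190.00 − €2,900.00) = €363.00 + 20% × €1,290.00 = €621.00
Transit Levy: 6.9% × €4,190.00 = €289.11
Disability Insurance: 1.3% × €4,190.00 = €54.47
Health Levy: 5% × €4,190.00 = €209.50
Total: €621.00 + €289.11 + €54.47 + €209.50 = €1,174.08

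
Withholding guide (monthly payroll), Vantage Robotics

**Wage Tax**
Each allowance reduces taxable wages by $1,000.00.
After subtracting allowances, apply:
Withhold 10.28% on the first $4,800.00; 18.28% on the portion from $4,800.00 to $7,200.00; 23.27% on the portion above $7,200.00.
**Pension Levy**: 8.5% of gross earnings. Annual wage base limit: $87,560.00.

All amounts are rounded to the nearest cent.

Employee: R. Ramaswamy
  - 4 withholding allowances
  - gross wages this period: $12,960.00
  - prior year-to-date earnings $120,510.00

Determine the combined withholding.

$1,341.71

Wage Tax: taxable = $12,960.00 − 4×$1,000.00 = $8,960.00
  $932.16 + 23.27% × ($8,960.00 − $7,200.00) = $932.16 + 23.27% × $1,760.00 = $1,341.71
Pension Levy: YTD $120,510.00 ≥ cap $87,560.00 → $0.00
Total: $1,341.71 + $0.00 = $1,341.71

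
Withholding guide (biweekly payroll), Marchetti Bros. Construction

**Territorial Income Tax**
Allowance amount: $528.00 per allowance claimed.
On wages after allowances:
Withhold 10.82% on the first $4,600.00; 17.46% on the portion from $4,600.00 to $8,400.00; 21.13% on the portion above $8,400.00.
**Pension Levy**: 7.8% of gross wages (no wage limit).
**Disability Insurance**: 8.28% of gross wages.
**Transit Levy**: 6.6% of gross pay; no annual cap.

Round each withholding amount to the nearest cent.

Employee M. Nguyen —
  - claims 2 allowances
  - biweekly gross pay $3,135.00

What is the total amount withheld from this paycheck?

Territorial Income Tax: taxable = $3,135.00 − 2×$528.00 = $2,079.00
  10.82% × $2,079.00 = $224.95
Pension Levy: 7.8% × $3,135.00 = $244.53
Disability Insurance: 8.28% × $3,135.00 = $259.58
Transit Levy: 6.6% × $3,135.00 = $206.91
Total: $224.95 + $244.53 + $259.58 + $206.91 = $935.97

$935.97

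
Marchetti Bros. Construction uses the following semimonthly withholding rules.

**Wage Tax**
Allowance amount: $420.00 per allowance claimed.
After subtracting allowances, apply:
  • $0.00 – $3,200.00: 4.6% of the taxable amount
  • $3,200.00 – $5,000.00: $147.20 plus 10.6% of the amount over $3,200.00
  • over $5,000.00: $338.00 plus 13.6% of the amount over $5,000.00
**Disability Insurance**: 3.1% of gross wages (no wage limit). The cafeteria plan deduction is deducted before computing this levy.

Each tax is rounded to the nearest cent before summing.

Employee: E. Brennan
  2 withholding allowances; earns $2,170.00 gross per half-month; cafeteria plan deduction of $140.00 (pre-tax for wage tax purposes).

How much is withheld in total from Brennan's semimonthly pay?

$117.67

Wage Tax: taxable = $2,170.00 − $140.00 − 2×$420.00 = $1,190.00
  4.6% × $1,190.00 = $54.74
Disability Insurance: 3.1% × $2,030.00 = $62.93
Total: $54.74 + $62.93 = $117.67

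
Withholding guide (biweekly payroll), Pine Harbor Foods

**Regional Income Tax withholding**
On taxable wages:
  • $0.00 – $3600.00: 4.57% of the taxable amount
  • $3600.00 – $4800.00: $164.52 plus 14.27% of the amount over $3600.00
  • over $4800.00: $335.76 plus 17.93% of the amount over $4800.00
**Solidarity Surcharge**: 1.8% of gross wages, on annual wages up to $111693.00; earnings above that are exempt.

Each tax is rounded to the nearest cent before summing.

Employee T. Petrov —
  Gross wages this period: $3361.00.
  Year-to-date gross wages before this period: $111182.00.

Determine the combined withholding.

$162.80

Regional Income Tax: taxable = $3361.00
  4.57% × $3361.00 = $153.60
Solidarity Surcharge: cap $111693.00 − YTD $111182.00 = $511.00 subject; 1.8% × $511.00 = $9.20
Total: $153.60 + $9.20 = $162.80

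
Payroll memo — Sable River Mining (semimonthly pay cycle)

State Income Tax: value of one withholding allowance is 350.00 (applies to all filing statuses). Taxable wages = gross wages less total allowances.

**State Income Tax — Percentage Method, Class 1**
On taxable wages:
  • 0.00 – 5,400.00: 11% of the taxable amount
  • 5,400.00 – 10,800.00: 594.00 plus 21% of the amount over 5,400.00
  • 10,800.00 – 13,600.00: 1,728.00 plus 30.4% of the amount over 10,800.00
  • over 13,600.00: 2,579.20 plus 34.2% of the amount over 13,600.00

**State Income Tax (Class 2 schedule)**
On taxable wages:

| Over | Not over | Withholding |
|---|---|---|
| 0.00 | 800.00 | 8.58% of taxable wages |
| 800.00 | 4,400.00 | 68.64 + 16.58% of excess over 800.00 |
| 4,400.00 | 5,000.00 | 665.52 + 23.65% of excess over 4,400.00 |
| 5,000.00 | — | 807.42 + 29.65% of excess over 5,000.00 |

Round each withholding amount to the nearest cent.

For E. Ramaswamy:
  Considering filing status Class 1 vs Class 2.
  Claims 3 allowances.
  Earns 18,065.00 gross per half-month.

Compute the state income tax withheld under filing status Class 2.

4,369.87

State Income Tax (Class 2): taxable = 18,065.00 − 3×350.00 = 17,015.00
  807.42 + 29.65% × (17,015.00 − 5,000.00) = 807.42 + 29.65% × 12,015.00 = 4,369.87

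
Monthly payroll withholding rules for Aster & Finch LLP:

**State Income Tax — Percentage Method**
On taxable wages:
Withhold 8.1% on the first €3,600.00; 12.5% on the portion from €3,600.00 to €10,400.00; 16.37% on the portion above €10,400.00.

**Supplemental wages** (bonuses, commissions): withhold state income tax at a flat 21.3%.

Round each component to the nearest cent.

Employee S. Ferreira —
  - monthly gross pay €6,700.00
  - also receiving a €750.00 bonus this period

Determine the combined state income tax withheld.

€838.85

State Income Tax: taxable = €6,700.00
  €291.60 + 12.5% × (€6,700.00 − €3,600.00) = €291.60 + 12.5% × €3,100.00 = €679.10
Supplemental (21.3% flat on bonus): 21.3% × €750.00 = €159.75
Total state income tax: €679.10 + €159.75 = €838.85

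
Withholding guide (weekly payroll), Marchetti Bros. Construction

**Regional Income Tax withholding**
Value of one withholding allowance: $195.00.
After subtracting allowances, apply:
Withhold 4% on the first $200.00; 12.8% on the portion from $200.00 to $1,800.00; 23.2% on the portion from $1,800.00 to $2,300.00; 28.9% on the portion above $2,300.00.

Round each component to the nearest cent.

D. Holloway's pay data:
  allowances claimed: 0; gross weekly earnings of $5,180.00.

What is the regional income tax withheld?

$1,161.12

Regional Income Tax: taxable = $5,180.00
  $328.80 + 28.9% × ($5,180.00 − $2,300.00) = $328.80 + 28.9% × $2,880.00 = $1,161.12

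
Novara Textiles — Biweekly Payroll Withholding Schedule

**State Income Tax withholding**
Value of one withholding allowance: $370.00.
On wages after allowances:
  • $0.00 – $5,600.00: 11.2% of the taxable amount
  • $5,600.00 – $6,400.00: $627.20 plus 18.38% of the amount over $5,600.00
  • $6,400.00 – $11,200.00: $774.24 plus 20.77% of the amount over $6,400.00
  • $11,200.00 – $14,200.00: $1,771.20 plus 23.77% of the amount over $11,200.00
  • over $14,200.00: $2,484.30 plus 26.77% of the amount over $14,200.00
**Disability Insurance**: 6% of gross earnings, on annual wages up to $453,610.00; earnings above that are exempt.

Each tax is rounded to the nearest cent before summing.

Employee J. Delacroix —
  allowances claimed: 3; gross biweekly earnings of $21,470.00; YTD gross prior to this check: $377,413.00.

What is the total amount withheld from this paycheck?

$5,421.53

State Income Tax: taxable = $21,470.00 − 3×$370.00 = $20,360.00
  $2,484.30 + 26.77% × ($20,360.00 − $14,200.00) = $2,484.30 + 26.77% × $6,160.00 = $4,133.33
Disability Insurance: 6% × $21,470.00 = $1,288.20
Total: $4,133.33 + $1,288.20 = $5,421.53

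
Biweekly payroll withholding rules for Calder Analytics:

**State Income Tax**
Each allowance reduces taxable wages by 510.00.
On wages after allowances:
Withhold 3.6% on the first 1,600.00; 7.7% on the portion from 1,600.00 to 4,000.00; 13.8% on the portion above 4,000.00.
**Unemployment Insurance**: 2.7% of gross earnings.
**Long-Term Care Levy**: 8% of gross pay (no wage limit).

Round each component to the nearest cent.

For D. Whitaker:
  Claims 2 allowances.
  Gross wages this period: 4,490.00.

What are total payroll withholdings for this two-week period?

682.02

State Income Tax: taxable = 4,490.00 − 2×510.00 = 3,470.00
  57.60 + 7.7% × (3,470.00 − 1,600.00) = 57.60 + 7.7% × 1,870.00 = 201.59
Unemployment Insurance: 2.7% × 4,490.00 = 121.23
Long-Term Care Levy: 8% × 4,490.00 = 359.20
Total: 201.59 + 121.23 + 359.20 = 682.02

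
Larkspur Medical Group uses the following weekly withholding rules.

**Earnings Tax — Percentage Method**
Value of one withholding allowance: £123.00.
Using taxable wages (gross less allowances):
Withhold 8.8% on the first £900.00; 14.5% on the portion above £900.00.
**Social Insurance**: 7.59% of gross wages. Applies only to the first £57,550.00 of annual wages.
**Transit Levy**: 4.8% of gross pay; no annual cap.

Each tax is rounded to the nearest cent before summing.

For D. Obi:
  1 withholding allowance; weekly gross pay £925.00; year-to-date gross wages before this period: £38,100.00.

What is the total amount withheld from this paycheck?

Earnings Tax: taxable = £925.00 − 1×£123.00 = £802.00
  8.8% × £802.00 = £70.58
Social Insurance: 7.59% × £925.00 = £70.21
Transit Levy: 4.8% × £925.00 = £44.40
Total: £70.58 + £70.21 + £44.40 = £185.19

£185.19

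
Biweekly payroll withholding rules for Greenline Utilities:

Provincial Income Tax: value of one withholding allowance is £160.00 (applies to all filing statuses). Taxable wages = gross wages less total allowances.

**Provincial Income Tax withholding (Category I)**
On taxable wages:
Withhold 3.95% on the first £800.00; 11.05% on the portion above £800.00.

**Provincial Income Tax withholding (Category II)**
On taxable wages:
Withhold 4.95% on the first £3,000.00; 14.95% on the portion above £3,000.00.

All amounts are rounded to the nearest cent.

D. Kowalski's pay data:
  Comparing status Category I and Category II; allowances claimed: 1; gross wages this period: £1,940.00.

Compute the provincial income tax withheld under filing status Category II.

Provincial Income Tax (Category II): taxable = £1,940.00 − 1×£160.00 = £1,780.00
  4.95% × £1,780.00 = £88.11

£88.11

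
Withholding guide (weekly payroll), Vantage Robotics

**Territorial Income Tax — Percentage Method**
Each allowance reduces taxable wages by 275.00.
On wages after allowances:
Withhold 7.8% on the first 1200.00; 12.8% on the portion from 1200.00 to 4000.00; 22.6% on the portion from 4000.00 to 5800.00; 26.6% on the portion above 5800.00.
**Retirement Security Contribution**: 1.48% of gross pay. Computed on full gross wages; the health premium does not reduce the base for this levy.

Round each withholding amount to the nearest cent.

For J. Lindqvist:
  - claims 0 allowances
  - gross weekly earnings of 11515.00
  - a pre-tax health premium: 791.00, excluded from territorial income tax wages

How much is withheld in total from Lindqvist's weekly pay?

2339.00

Territorial Income Tax: taxable = 11515.00 − 791.00 = 10724.00
  858.80 + 26.6% × (10724.00 − 5800.00) = 858.80 + 26.6% × 4924.00 = 2168.58
Retirement Security Contribution: 1.48% × 11515.00 = 170.42
Total: 2168.58 + 170.42 = 2339.00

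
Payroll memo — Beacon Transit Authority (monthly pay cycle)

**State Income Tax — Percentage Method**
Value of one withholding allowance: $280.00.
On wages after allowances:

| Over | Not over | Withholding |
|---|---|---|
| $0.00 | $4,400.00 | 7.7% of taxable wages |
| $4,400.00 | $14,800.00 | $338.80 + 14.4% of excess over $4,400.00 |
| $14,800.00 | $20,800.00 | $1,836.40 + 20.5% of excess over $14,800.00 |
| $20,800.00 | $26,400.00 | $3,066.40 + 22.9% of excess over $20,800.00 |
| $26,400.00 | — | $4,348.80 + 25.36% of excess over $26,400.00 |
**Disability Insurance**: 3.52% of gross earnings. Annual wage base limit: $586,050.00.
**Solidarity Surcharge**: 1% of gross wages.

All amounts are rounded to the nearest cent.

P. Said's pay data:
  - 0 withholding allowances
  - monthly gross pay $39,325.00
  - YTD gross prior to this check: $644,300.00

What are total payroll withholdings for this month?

$8,019.83

State Income Tax: taxable = $39,325.00
  $4,348.80 + 25.36% × ($39,325.00 − $26,400.00) = $4,348.80 + 25.36% × $12,925.00 = $7,626.58
Disability Insurance: YTD $644,300.00 ≥ cap $586,050.00 → $0.00
Solidarity Surcharge: 1% × $39,325.00 = $393.25
Total: $7,626.58 + $0.00 + $393.25 = $8,019.83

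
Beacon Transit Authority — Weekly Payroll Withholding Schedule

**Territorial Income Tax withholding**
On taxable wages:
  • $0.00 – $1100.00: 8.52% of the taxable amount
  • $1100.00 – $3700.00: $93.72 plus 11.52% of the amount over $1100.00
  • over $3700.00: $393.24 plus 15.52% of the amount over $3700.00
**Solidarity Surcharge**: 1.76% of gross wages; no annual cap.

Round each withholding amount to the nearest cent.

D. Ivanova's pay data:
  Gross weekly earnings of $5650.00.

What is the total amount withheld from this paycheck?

Territorial Income Tax: taxable = $5650.00
  $393.24 + 15.52% × ($5650.00 − $3700.00) = $393.24 + 15.52% × $1950.00 = $695.88
Solidarity Surcharge: 1.76% × $5650.00 = $99.44
Total: $695.88 + $99.44 = $795.32

$795.32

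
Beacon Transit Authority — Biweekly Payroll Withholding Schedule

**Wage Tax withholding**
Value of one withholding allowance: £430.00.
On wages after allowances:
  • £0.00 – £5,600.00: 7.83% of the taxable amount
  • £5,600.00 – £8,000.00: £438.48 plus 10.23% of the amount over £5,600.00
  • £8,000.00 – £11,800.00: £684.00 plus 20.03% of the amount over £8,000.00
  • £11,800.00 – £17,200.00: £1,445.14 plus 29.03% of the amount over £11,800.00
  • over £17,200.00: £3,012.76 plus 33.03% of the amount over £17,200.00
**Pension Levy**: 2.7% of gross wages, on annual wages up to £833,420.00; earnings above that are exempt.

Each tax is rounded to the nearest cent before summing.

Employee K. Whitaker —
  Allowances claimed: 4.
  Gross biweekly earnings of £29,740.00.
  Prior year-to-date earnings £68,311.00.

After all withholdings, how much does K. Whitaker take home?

£22,350.41

Wage Tax: taxable = £29,740.00 − 4×£430.00 = £28,020.00
  £3,012.76 + 33.03% × (£28,020.00 − £17,200.00) = £3,012.76 + 33.03% × £10,820.00 = £6,586.61
Pension Levy: 2.7% × £29,740.00 = £802.98
Total withheld: £6,586.61 + £802.98 = £7,389.59
Net pay: £29,740.00 − £7,389.59 = £22,350.41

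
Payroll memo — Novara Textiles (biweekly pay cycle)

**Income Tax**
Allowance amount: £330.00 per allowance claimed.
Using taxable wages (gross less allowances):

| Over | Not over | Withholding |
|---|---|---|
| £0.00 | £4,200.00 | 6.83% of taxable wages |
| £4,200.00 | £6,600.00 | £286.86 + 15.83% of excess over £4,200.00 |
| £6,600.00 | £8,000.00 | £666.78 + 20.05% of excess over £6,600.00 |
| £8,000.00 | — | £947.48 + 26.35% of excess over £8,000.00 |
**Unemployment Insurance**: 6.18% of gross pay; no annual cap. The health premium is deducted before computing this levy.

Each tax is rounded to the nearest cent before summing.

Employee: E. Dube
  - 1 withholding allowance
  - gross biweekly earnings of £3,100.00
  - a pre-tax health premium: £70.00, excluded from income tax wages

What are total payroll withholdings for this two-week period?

£371.66

Income Tax: taxable = £3,100.00 − £70.00 − 1×£330.00 = £2,700.00
  6.83% × £2,700.00 = £184.41
Unemployment Insurance: 6.18% × £3,030.00 = £187.25
Total: £184.41 + £187.25 = £371.66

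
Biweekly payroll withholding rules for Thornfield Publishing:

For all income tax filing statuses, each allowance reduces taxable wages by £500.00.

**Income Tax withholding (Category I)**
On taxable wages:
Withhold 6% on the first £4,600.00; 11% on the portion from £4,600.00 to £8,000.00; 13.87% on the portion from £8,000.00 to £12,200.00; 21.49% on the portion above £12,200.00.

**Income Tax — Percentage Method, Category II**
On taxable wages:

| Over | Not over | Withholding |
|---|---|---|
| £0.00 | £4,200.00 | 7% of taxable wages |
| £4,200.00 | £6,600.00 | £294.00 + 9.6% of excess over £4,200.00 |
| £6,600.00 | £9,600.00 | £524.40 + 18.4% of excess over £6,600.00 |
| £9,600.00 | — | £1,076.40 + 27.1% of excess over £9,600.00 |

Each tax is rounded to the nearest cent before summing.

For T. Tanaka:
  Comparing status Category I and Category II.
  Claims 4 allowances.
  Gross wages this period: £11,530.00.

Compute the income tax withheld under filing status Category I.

£862.21

Income Tax (Category I): taxable = £11,530.00 − 4×£500.00 = £9,530.00
  £650.00 + 13.87% × (£9,530.00 − £8,000.00) = £650.00 + 13.87% × £1,530.00 = £862.21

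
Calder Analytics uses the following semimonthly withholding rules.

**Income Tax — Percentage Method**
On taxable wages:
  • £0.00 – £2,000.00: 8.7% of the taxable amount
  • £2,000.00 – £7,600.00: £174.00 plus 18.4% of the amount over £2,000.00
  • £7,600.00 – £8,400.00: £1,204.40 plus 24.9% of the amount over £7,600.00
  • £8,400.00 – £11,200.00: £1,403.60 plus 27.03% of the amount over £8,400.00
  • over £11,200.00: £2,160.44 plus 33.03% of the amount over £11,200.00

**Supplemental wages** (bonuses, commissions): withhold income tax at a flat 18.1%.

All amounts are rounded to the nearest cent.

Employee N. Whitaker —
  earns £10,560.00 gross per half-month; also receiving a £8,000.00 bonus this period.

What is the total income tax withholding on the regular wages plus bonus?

£3,435.45

Income Tax: taxable = £10,560.00
  £1,403.60 + 27.03% × (£10,560.00 − £8,400.00) = £1,403.60 + 27.03% × £2,160.00 = £1,987.45
Supplemental (18.1% flat on bonus): 18.1% × £8,000.00 = £1,448.00
Total income tax: £1,987.45 + £1,448.00 = £3,435.45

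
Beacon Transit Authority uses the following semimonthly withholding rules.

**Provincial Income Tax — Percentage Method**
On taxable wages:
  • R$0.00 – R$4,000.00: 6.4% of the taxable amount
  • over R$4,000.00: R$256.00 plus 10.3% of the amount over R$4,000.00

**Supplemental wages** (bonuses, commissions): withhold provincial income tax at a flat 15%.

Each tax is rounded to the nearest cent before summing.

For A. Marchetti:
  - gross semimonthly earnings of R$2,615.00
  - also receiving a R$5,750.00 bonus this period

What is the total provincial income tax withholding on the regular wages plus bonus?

Provincial Income Tax: taxable = R$2,615.00
  6.4% × R$2,615.00 = R$167.36
Supplemental (15% flat on bonus): 15% × R$5,750.00 = R$862.50
Total provincial income tax: R$167.36 + R$862.50 = R$1,029.86

R$1,029.86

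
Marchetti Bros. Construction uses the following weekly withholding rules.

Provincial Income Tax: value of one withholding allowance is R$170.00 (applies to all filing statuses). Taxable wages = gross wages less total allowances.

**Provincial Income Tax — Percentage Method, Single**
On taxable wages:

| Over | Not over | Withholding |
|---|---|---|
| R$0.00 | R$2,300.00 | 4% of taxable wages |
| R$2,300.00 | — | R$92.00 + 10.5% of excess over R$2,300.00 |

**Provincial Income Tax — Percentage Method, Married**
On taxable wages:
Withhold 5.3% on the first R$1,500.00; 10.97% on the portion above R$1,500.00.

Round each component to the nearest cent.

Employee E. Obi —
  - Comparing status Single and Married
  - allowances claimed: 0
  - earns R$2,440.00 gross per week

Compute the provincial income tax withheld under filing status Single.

Provincial Income Tax (Single): taxable = R$2,440.00
  R$92.00 + 10.5% × (R$2,440.00 − R$2,300.00) = R$92.00 + 10.5% × R$140.00 = R$106.70

R$106.70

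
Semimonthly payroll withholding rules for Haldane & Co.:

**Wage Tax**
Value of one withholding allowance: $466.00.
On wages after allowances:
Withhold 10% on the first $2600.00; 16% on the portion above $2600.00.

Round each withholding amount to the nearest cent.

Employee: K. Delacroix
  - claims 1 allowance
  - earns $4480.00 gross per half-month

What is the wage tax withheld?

Wage Tax: taxable = $4480.00 − 1×$466.00 = $4014.00
  $260.00 + 16% × ($4014.00 − $2600.00) = $260.00 + 16% × $1414.00 = $486.24

$486.24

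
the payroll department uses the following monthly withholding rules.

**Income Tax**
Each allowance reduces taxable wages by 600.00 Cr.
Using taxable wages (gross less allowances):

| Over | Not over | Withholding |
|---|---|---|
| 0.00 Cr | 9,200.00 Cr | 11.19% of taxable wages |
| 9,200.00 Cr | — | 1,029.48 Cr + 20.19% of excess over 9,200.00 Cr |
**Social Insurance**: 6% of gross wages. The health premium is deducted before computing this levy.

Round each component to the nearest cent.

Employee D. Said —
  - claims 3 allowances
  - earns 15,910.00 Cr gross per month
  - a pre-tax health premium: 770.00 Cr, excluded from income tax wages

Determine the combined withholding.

Income Tax: taxable = 15,910.00 Cr − 770.00 Cr − 3×600.00 Cr = 13,340.00 Cr
  1,029.48 Cr + 20.19% × (13,340.00 Cr − 9,200.00 Cr) = 1,029.48 Cr + 20.19% × 4,140.00 Cr = 1,865.35 Cr
Social Insurance: 6% × 15,140.00 Cr = 908.40 Cr
Total: 1,865.35 Cr + 908.40 Cr = 2,773.75 Cr

2,773.75 Cr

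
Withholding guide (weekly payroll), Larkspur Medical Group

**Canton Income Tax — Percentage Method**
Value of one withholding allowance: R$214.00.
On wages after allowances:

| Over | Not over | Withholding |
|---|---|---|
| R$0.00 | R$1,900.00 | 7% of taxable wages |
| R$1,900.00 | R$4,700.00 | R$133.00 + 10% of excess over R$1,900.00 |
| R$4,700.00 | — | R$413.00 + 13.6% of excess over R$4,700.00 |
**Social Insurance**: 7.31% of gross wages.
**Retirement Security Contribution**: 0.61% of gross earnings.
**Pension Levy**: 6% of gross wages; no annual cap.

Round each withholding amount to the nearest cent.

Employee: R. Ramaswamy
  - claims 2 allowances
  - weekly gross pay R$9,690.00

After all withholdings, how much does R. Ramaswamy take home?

Canton Income Tax: taxable = R$9,690.00 − 2×R$214.00 = R$9,262.00
  R$413.00 + 13.6% × (R$9,262.00 − R$4,700.00) = R$413.00 + 13.6% × R$4,562.00 = R$1,033.43
Social Insurance: 7.31% × R$9,690.00 = R$708.34
Retirement Security Contribution: 0.61% × R$9,690.00 = R$59.11
Pension Levy: 6% × R$9,690.00 = R$581.40
Total withheld: R$1,033.43 + R$708.34 + R$59.11 + R$581.40 = R$2,382.28
Net pay: R$9,690.00 − R$2,382.28 = R$7,307.72

R$7,307.72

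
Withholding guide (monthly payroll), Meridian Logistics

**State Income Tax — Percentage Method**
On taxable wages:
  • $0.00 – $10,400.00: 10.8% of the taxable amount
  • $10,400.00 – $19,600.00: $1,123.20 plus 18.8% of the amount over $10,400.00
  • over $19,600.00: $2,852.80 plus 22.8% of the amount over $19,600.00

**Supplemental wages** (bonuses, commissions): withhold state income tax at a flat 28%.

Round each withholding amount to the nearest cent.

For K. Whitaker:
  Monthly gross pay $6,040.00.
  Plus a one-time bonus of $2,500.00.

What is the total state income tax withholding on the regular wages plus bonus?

$1,352.32

State Income Tax: taxable = $6,040.00
  10.8% × $6,040.00 = $652.32
Supplemental (28% flat on bonus): 28% × $2,500.00 = $700.00
Total state income tax: $652.32 + $700.00 = $1,352.32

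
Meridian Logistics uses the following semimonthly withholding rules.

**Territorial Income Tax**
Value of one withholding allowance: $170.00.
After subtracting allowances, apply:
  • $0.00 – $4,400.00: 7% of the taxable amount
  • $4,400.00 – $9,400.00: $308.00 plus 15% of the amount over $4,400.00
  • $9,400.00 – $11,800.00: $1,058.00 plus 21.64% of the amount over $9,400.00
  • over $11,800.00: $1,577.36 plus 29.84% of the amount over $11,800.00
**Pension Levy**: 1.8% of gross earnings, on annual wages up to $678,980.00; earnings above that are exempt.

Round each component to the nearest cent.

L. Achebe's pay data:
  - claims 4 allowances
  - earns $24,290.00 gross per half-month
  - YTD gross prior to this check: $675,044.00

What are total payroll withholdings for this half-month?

Territorial Income Tax: taxable = $24,290.00 − 4×$170.00 = $23,610.00
  $1,577.36 + 29.84% × ($23,610.00 − $11,800.00) = $1,577.36 + 29.84% × $11,810.00 = $5,101.46
Pension Levy: cap $678,980.00 − YTD $675,044.00 = $3,936.00 subject; 1.8% × $3,936.00 = $70.85
Total: $5,101.46 + $70.85 = $5,172.31

$5,172.31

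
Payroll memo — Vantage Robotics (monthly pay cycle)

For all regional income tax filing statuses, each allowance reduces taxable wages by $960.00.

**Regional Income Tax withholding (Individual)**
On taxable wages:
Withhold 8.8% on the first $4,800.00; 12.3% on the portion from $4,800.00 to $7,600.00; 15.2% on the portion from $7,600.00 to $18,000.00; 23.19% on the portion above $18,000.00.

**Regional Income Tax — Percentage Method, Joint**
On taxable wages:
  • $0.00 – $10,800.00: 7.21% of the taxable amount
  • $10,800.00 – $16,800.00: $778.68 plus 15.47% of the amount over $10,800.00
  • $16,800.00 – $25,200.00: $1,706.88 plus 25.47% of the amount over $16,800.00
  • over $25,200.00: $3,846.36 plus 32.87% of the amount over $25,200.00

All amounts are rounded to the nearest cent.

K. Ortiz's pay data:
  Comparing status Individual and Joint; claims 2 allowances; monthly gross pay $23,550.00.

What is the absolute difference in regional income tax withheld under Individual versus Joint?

$252.32

Regional Income Tax (Individual): taxable = $23,550.00 − 2×$960.00 = $21,630.00
  $2,347.60 + 23.19% × ($21,630.00 − $18,000.00) = $2,347.60 + 23.19% × $3,630.00 = $3,189.40
Regional Income Tax (Joint): taxable = $23,550.00 − 2×$960.00 = $21,630.00
  $1,706.88 + 25.47% × ($21,630.00 − $16,800.00) = $1,706.88 + 25.47% × $4,830.00 = $2,937.08
Difference: |$3,189.40 − $2,937.08| = $252.32 (higher under Individual)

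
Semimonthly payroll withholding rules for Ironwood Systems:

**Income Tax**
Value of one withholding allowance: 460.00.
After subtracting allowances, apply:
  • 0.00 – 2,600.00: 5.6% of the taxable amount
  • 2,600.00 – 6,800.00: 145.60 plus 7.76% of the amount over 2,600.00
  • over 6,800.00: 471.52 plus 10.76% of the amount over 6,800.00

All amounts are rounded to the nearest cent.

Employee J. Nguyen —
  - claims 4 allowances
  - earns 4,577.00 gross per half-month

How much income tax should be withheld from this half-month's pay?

Income Tax: taxable = 4,577.00 − 4×460.00 = 2,737.00
  145.60 + 7.76% × (2,737.00 − 2,600.00) = 145.60 + 7.76% × 137.00 = 156.23

156.23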